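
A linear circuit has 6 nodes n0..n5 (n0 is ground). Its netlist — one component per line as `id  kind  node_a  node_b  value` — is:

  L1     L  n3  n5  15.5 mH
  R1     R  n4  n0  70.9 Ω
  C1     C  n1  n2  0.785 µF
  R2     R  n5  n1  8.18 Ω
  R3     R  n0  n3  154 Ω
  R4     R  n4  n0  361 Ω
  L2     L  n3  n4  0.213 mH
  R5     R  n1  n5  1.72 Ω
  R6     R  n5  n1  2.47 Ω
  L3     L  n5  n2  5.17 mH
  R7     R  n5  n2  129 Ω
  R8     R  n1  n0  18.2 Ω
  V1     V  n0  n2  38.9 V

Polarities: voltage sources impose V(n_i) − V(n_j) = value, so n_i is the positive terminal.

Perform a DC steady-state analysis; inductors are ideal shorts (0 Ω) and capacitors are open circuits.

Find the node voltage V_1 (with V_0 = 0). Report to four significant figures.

Element admittances at DC:
  L1: short n3↔n5 (DC inductor)
  Y(R1) = 0.01410 S between n4,n0
  Y(C1) = 0.000 S between n1,n2
  Y(R2) = 0.1222 S between n5,n1
  Y(R3) = 0.006494 S between n0,n3
  Y(R4) = 0.002770 S between n4,n0
  L2: short n3↔n4 (DC inductor)
  Y(R5) = 0.5814 S between n1,n5
  Y(R6) = 0.4049 S between n5,n1
  L3: short n5↔n2 (DC inductor)
  Y(R7) = 0.007752 S between n5,n2
  Y(R8) = 0.05495 S between n1,n0
  V1: constraint V(n0)−V(n2) = 38.9
Assemble and solve the 9×9 MNA system:
  V(n1)=-37.06  V(n2)=-38.90  V(n3)=-38.90  V(n4)=-38.90  V(n5)=-38.90
  i(L1)=0.9090  i(L2)=-0.6564  i(L3)=2.945  i(V1)=-2.945

-37.06 V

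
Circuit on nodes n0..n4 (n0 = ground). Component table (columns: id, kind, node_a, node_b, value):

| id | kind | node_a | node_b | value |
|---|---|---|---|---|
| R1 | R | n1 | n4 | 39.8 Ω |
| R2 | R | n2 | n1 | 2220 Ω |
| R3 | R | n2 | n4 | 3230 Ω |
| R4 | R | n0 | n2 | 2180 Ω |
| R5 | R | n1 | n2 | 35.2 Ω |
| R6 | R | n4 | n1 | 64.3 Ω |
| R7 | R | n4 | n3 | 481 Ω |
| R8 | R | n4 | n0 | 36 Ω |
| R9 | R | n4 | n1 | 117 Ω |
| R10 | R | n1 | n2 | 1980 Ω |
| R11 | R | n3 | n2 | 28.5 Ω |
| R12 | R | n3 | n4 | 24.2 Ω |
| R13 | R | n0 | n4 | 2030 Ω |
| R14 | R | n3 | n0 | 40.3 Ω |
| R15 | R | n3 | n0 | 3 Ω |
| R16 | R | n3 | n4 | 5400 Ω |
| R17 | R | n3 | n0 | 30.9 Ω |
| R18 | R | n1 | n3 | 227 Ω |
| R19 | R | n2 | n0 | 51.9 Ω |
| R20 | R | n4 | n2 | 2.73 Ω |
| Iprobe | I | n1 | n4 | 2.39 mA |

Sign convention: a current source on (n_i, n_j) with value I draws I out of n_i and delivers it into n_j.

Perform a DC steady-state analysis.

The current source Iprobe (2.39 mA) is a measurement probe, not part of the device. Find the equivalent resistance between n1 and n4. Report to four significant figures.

MNA unknowns: 4 node voltages V₁..V_4
R1: Y=0.02513 on G[1,4]
R2: Y=0.0004505 on G[2,1]
R3: Y=0.0003096 on G[2,4]
R4: Y=0.0004587 on G[0,2]
R5: Y=0.02841 on G[1,2]
R6: Y=0.01555 on G[4,1]
R7: Y=0.002079 on G[4,3]
R8: Y=0.02778 on G[4,0]
R9: Y=0.008547 on G[4,1]
R10: Y=0.0005051 on G[1,2]
R11: Y=0.03509 on G[3,2]
R12: Y=0.04132 on G[3,4]
R13: Y=0.0004926 on G[0,4]
R14: Y=0.02481 on G[3,0]
R15: Y=0.3333 on G[3,0]
R16: Y=0.0001852 on G[3,4]
R17: Y=0.03236 on G[3,0]
R18: Y=0.004405 on G[1,3]
R19: Y=0.01927 on G[2,0]
R20: Y=0.3663 on G[4,2]
Iprobe: z[1]−=0.00239, z[4]+=0.00239
solve → V1=-0.02784, V2=-0.0003351, V3=-0.0001155, V4=0.001829

R_eq = 12.41 Ω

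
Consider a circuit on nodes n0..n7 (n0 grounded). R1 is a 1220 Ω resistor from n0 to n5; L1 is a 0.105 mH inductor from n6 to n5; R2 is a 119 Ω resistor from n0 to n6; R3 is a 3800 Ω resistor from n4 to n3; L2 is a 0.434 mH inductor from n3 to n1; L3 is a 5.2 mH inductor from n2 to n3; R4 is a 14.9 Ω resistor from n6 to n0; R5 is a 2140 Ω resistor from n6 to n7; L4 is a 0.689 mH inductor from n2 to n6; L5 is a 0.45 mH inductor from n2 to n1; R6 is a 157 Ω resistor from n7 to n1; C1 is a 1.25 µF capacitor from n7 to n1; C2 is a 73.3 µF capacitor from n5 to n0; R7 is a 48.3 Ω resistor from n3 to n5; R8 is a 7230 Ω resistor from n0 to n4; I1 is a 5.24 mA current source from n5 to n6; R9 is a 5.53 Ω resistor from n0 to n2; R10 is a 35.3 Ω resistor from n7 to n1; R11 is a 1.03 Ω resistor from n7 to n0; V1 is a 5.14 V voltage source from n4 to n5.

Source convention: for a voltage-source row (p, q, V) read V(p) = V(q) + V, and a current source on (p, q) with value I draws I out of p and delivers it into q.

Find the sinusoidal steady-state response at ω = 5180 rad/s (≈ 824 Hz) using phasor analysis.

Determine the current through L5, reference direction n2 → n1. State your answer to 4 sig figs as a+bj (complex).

Apply KCL at each of the 7 non-ground nodes and solve the resulting linear system.
Node n1: branches {L2, L5, R6, C1, R10} → V_1 = 0.003773+0.01004j
Node n2: branches {L3, L4, L5, R9} → V_2 = 0.002584+0.007901j
Node n3: branches {R3, L2, L3, R7} → V_3 = 0.004111+0.01225j
Node n4: branches {R3, R8, V1} → V_4 = 5.134+0.002354j
Node n5: branches {R1, L1, C2, R7, I1, V1} → V_5 = -0.005860+0.002354j
Node n6: branches {L1, R2, R4, R5, L4, I1} → V_6 = -0.004538+0.005723j
Node n7: branches {R5, R6, C1, R10, R11} → V_7 = 6.581e-05+0.0003727j
Source currents: i(V1)=-0.002060+2.278e-06j

-0.0009162+0.0005100j A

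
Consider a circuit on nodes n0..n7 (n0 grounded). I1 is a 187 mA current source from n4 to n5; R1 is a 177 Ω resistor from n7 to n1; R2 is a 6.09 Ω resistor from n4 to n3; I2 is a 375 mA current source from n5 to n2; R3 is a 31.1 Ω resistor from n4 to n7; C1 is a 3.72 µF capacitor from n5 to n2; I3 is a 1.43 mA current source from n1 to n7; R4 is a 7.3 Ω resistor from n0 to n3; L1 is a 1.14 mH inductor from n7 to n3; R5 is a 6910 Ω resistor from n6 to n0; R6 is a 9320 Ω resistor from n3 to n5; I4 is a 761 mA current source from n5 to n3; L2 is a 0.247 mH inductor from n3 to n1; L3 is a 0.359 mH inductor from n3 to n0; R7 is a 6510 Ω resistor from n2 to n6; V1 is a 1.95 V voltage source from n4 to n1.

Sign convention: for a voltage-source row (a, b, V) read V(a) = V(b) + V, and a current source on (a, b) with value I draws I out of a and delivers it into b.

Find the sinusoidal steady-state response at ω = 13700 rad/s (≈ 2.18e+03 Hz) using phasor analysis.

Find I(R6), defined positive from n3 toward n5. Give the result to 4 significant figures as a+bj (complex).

Apply KCL at each of the 7 non-ground nodes and solve the resulting linear system.
Node n1: branches {R1, I3, L2, V1} → V_1 = -0.3246-0.4516j
Node n2: branches {I2, C1, R7} → V_2 = -3157-6.596j
Node n3: branches {R2, R4, L1, R6, I4, L2, L3} → V_3 = 0.5345+0.7969j
Node n4: branches {I1, R2, R3, V1} → V_4 = 1.625-0.4516j
Node n5: branches {I1, I2, C1, R6, I4} → V_5 = -3157+5.378j
Node n6: branches {R5, R7} → V_6 = -1625-3.396j
Node n7: branches {R1, R3, I3, L1} → V_7 = 1.297+0.8407j
Source currents: i(V1)=-0.3767+0.2466j

0.3388-0.0004915j A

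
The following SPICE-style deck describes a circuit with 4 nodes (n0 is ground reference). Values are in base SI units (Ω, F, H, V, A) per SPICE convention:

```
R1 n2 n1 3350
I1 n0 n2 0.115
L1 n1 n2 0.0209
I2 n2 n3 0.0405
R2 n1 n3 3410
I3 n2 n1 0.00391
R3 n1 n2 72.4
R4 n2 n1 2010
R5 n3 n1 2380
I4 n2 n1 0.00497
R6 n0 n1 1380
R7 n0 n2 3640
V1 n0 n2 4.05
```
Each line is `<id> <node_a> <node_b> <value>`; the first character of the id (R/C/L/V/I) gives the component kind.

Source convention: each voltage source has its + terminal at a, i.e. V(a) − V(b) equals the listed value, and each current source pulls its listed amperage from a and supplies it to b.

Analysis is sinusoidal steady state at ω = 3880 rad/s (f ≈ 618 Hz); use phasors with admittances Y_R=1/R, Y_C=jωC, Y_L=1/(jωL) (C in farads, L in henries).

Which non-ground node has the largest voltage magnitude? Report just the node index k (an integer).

MNA unknowns: 3 node voltages V₁..V_3 plus 1 source current (V1)
R1: Y=0.0002985+0.000j on G[2,1]
I1: z[0]−=0.115, z[2]+=0.115
L1: Y=0.000-0.01233j on G[1,2]
I2: z[2]−=0.0405, z[3]+=0.0405
R2: Y=0.0002933+0.000j on G[1,3]
I3: z[2]−=0.00391, z[1]+=0.00391
R3: Y=0.01381+0.000j on G[1,2]
R4: Y=0.0004975+0.000j on G[2,1]
R5: Y=0.0004202+0.000j on G[3,1]
I4: z[2]−=0.00497, z[1]+=0.00497
R6: Y=0.0007246+0.000j on G[0,1]
R7: Y=0.0002747+0.000j on G[0,2]
V1: row V0−V2=4.05, i_V1 at 0,2
solve → V1=-1.978+1.666j, V2=-4.050+0.000j, V3=54.79+1.666j
aux → i_V1=-0.1175+0.001207j

3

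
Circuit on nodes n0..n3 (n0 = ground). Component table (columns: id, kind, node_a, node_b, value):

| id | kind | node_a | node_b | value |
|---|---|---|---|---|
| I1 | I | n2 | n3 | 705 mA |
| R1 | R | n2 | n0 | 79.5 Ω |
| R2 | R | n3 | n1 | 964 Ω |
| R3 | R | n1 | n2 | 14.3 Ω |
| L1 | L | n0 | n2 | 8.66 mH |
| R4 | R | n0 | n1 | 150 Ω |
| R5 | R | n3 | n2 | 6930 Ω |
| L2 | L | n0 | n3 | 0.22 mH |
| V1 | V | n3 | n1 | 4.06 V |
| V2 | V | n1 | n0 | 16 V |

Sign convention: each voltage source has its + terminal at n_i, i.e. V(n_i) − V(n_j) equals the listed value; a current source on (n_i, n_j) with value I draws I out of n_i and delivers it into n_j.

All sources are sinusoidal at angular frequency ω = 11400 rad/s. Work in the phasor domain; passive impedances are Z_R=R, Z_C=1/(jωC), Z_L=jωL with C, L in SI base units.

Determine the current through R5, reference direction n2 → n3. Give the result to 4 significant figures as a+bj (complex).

-0.002178+8.785e-05j A

Element admittances at ω=11400 rad/s:
  I1: injects 0.705 A into n3 (from n2)
  Y(R1) = 0.01258+0.000j S between n2,n0
  Y(R2) = 0.001037+0.000j S between n3,n1
  Y(R3) = 0.06993+0.000j S between n1,n2
  Y(L1) = 0.000-0.01013j S between n0,n2
  Y(R4) = 0.006667+0.000j S between n0,n1
  Y(R5) = 0.0001443+0.000j S between n3,n2
  Y(L2) = 0.000-0.3987j S between n0,n3
  V1: constraint V(n3)−V(n1) = 4.06
  V2: constraint V(n1)−V(n0) = 16
Assemble and solve the 5×5 MNA system:
  V(n1)=16.00+0.000j  V(n2)=4.968+0.6088j  V(n3)=20.06+0.000j
  i(V1)=0.6986+7.998j  i(V2)=-0.1753+8.041j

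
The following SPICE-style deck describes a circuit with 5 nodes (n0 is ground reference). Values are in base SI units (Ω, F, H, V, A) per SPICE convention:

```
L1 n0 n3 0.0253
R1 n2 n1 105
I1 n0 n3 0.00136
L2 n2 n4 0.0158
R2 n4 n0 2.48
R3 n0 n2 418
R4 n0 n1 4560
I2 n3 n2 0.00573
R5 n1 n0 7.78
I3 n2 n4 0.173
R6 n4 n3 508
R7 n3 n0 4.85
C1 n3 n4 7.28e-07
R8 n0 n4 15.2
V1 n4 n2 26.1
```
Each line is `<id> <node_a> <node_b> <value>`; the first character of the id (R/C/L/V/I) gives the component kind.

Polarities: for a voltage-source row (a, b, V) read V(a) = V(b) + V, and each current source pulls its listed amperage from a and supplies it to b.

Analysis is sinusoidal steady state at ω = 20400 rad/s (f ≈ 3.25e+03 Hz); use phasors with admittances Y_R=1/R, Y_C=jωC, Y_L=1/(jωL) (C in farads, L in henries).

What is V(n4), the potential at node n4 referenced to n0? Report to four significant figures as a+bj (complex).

Apply KCL at each of the 4 non-ground nodes and solve the resulting linear system.
Node n1: branches {R1, R4, R5} → V_1 = -1.755-0.001324j
Node n2: branches {R1, L2, R3, I2, I3, V1} → V_2 = -25.48-0.01923j
Node n3: branches {L1, I1, I2, R6, R7, C1} → V_3 = -0.01099+0.04469j
Node n4: branches {L2, R2, I3, R6, C1, R8, V1} → V_4 = 0.6193-0.01923j
Source currents: i(V1)=-0.1196+0.08076j

0.6193-0.01923j V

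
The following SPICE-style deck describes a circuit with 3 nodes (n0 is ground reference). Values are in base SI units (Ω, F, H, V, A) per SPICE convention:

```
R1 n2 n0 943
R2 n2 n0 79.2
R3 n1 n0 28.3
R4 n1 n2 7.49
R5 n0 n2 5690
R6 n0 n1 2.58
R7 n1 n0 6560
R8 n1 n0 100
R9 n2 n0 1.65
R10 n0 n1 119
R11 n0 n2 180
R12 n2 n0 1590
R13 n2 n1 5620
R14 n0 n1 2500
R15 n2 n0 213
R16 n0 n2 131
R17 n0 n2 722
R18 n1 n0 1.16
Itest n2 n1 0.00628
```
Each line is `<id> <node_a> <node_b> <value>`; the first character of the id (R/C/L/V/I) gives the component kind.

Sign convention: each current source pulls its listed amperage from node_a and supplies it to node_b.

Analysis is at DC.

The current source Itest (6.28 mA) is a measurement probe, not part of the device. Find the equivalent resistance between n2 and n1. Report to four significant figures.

Apply KCL at each of the 2 non-ground nodes and solve the resulting linear system.
Node n1: branches {R3, R4, R6, R7, R8, R10, R13, R14, R18, Itest} → V_1 = 0.003672
Node n2: branches {R1, R2, R4, R5, R9, R11, R12, R13, R15, R16, R17, Itest} → V_2 = -0.007484

R_eq = 1.777 Ω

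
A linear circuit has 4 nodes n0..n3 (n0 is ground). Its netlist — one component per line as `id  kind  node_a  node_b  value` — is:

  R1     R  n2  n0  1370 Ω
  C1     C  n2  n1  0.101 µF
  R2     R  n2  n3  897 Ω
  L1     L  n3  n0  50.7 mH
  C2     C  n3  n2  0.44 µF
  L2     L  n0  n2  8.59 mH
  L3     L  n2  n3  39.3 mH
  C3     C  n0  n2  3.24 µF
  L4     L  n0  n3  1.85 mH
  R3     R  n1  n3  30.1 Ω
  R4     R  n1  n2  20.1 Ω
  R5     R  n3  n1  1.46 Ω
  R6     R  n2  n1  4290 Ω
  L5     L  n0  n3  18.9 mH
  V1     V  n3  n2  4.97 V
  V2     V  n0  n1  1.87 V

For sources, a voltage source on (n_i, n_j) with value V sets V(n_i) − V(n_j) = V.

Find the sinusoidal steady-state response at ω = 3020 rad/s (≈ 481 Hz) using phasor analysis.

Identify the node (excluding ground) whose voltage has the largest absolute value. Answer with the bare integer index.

Element admittances at ω=3020 rad/s:
  Y(R1) = 0.0007299+0.000j S between n2,n0
  Y(C1) = 0.000+0.0003050j S between n2,n1
  Y(R2) = 0.001115+0.000j S between n2,n3
  Y(L1) = 0.000-0.006531j S between n3,n0
  Y(C2) = 0.000+0.001329j S between n3,n2
  Y(L2) = 0.000-0.03855j S between n0,n2
  Y(L3) = 0.000-0.008426j S between n2,n3
  Y(C3) = 0.000+0.009785j S between n0,n2
  Y(L4) = 0.000-0.1790j S between n0,n3
  Y(R3) = 0.03322+0.000j S between n1,n3
  Y(R4) = 0.04975+0.000j S between n1,n2
  Y(R5) = 0.6849+0.000j S between n3,n1
  Y(R6) = 0.0002331+0.000j S between n2,n1
  Y(L5) = 0.000-0.01752j S between n0,n3
  V1: constraint V(n3)−V(n2) = 4.97
  V2: constraint V(n0)−V(n1) = 1.87
Assemble and solve the 5×5 MNA system:
  V(n1)=-1.870+0.000j  V(n2)=-6.331-0.5946j  V(n3)=-1.361-0.5946j
  i(V1)=-0.2501+0.1859j  i(V2)=-0.1424+0.4581j

2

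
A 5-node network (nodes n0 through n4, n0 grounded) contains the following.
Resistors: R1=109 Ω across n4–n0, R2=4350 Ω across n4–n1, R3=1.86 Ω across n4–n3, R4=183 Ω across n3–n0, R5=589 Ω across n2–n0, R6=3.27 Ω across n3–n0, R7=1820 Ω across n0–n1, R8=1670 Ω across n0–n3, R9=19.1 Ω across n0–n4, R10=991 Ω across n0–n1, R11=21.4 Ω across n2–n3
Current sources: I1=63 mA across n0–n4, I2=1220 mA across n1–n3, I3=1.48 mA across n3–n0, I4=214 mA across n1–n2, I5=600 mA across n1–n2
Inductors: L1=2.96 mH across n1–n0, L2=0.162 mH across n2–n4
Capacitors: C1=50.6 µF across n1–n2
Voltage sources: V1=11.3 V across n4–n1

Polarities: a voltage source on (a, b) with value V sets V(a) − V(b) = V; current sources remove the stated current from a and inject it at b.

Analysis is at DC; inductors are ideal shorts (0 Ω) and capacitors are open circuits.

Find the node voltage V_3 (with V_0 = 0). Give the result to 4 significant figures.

MNA unknowns: 4 node voltages V₁..V_4 plus 3 source currents (L1, L2, V1)
R1: Y=0.009174 on G[4,0]
I1: z[0]−=0.063, z[4]+=0.063
R2: Y=0.0002299 on G[4,1]
L1: row V1−V0=0, i_L1 at 1,0
R3: Y=0.5376 on G[4,3]
R4: Y=0.005464 on G[3,0]
R5: Y=0.001698 on G[2,0]
I2: z[1]−=1.22, z[3]+=1.22
I3: z[3]−=0.00148, z[0]+=0.00148
I4: z[1]−=0.214, z[2]+=0.214
C1: Y=0.000 on G[1,2]
R6: Y=0.3058 on G[3,0]
R7: Y=0.0005495 on G[0,1]
R8: Y=0.0005988 on G[0,3]
I5: z[1]−=0.6, z[2]+=0.6
R9: Y=0.05236 on G[0,4]
R10: Y=0.001009 on G[0,1]
L2: row V2−V4=0, i_L2 at 2,4
R11: Y=0.04673 on G[2,3]
V1: row V4−V1=11.3, i_V1 at 4,1
solve → V1=0.000, V2=11.30, V3=8.727, V4=11.30
aux → i_L1=-3.375, i_L2=0.6746, i_V1=-1.343

8.727 V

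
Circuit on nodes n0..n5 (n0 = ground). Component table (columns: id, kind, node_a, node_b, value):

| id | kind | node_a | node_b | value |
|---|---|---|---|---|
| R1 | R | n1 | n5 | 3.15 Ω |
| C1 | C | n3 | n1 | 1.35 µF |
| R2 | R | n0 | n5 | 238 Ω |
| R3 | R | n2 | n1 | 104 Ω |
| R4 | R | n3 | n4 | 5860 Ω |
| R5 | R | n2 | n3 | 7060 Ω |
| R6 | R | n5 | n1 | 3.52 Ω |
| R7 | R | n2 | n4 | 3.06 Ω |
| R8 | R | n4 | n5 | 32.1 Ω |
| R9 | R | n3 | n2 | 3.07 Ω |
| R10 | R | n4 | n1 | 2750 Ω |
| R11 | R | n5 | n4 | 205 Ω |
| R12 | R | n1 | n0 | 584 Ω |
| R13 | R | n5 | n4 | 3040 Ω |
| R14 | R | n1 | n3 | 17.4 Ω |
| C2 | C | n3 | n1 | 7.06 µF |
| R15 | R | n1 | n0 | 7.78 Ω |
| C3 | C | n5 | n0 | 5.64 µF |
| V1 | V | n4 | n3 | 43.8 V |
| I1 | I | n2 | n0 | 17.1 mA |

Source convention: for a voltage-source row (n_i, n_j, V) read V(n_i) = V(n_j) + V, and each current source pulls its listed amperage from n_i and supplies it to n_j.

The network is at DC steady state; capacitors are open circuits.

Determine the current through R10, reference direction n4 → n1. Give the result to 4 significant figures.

0.009690 A

Element admittances at DC:
  Y(R1) = 0.3175 S between n1,n5
  Y(C1) = 0.000 S between n3,n1
  Y(R2) = 0.004202 S between n0,n5
  Y(R3) = 0.009615 S between n2,n1
  Y(R4) = 0.0001706 S between n3,n4
  Y(R5) = 0.0001416 S between n2,n3
  Y(R6) = 0.2841 S between n5,n1
  Y(R7) = 0.3268 S between n2,n4
  Y(R8) = 0.03115 S between n4,n5
  Y(R9) = 0.3257 S between n3,n2
  Y(R10) = 0.0003636 S between n4,n1
  Y(R11) = 0.004878 S between n5,n4
  Y(R12) = 0.001712 S between n1,n0
  Y(R13) = 0.0003289 S between n5,n4
  Y(R14) = 0.05747 S between n1,n3
  Y(C2) = 0.000 S between n3,n1
  Y(R15) = 0.1285 S between n1,n0
  Y(C3) = 0.000 S between n5,n0
  V1: constraint V(n4)−V(n3) = 43.8
  I1: injects 0.0171 A into n0 (from n2)
Assemble and solve the 6×6 MNA system:
  V(n1)=-0.1744  V(n2)=4.509  V(n3)=-17.33  V(n4)=26.47  V(n5)=1.336
  i(V1)=-8.109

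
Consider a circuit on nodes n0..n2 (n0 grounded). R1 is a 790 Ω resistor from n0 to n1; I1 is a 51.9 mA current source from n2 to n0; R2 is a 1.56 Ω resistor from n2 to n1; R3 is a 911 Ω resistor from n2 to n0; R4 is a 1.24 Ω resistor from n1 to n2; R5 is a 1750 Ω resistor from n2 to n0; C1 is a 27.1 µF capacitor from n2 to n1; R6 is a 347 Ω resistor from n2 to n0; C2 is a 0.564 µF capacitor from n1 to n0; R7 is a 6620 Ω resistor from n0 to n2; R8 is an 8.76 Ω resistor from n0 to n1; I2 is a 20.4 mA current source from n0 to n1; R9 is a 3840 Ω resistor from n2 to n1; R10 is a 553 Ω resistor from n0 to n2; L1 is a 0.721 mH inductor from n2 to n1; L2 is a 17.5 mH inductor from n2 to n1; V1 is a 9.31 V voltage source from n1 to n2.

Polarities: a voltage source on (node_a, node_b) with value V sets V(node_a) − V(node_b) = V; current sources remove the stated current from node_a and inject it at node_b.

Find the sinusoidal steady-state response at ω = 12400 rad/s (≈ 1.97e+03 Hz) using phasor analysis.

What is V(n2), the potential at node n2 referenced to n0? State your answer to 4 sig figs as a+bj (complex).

-9.072-0.01365j V

MNA unknowns: 2 node voltages V₁..V_2 plus 1 source current (V1)
R1: Y=0.001266+0.000j on G[0,1]
I1: z[2]−=0.0519, z[0]+=0.0519
R2: Y=0.6410+0.000j on G[2,1]
R3: Y=0.001098+0.000j on G[2,0]
R4: Y=0.8065+0.000j on G[1,2]
R5: Y=0.0005714+0.000j on G[2,0]
C1: Y=0.000+0.3360j on G[2,1]
R6: Y=0.002882+0.000j on G[2,0]
C2: Y=0.000+0.006994j on G[1,0]
R7: Y=0.0001511+0.000j on G[0,2]
R8: Y=0.1142+0.000j on G[0,1]
I2: z[0]−=0.0204, z[1]+=0.0204
R9: Y=0.0002604+0.000j on G[2,1]
R10: Y=0.001808+0.000j on G[0,2]
L1: Y=0.000-0.1119j on G[2,1]
L2: Y=0.000-0.004608j on G[2,1]
V1: row V1−V2=9.31, i_V1 at 1,2
solve → V1=0.2380-0.01365j, V2=-9.072-0.01365j
aux → i_V1=-13.49-2.044j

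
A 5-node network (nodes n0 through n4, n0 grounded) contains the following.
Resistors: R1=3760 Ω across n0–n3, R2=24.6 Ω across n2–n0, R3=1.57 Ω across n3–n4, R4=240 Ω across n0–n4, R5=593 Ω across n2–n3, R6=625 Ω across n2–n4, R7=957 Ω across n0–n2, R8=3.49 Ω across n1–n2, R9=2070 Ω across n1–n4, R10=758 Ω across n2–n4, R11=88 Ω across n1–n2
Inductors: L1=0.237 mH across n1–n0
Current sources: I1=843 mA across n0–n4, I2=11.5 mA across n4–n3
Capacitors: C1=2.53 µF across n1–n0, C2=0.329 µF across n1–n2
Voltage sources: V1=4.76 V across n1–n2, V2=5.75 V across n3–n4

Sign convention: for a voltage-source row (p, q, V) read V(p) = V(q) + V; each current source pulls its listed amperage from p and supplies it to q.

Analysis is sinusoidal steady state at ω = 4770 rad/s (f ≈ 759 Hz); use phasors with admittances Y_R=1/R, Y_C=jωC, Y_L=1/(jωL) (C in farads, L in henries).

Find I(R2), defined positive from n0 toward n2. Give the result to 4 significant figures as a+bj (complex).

Apply KCL at each of the 4 non-ground nodes and solve the resulting linear system.
Node n1: branches {L1, R8, R9, C1, R11, C2, V1} → V_1 = 0.03827+0.7579j
Node n2: branches {R2, R5, R6, R7, R8, R10, R11, C2, V1} → V_2 = -4.722+0.7579j
Node n3: branches {R1, R3, R5, I2, V2} → V_3 = 90.83+0.4050j
Node n4: branches {R3, R4, I1, R6, R9, R10, I2, V2} → V_4 = 85.08+0.4050j
Source currents: i(V1)=-2.038+0.02575j, i(V2)=-3.836+0.0004872j

0.1919-0.03081j A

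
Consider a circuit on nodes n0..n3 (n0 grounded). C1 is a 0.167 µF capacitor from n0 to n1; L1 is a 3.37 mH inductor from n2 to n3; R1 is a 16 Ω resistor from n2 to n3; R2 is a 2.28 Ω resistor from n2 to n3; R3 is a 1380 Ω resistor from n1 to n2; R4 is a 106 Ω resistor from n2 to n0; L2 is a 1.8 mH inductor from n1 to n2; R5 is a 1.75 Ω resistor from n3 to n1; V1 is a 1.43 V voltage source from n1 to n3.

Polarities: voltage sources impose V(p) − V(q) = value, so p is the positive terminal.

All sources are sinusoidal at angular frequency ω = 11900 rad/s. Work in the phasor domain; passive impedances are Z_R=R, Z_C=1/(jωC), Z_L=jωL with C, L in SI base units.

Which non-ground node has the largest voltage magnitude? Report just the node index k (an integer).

1

Element admittances at ω=11900 rad/s:
  Y(C1) = 0.000+0.001987j S between n0,n1
  Y(L1) = 0.000-0.02494j S between n2,n3
  Y(R1) = 0.06250+0.000j S between n2,n3
  Y(R2) = 0.4386+0.000j S between n2,n3
  Y(R3) = 0.0007246+0.000j S between n1,n2
  Y(R4) = 0.009434+0.000j S between n2,n0
  Y(L2) = 0.000-0.04669j S between n1,n2
  Y(R5) = 0.5714+0.000j S between n3,n1
  V1: constraint V(n1)−V(n3) = 1.43
Assemble and solve the 4×4 MNA system:
  V(n1)=1.375-0.1649j  V(n2)=-0.03474-0.2896j  V(n3)=-0.05525-0.1649j
  i(V1)=-0.8243+0.06298j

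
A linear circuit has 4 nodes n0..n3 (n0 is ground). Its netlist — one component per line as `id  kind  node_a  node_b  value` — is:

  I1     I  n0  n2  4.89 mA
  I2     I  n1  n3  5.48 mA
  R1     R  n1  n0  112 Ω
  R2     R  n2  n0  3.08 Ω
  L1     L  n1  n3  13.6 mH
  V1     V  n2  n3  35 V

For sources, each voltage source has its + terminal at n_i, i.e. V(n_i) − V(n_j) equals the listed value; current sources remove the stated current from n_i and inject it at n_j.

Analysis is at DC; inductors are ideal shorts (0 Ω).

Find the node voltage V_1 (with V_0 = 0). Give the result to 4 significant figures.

Element admittances at DC:
  I1: injects 0.00489 A into n2 (from n0)
  I2: injects 0.00548 A into n3 (from n1)
  Y(R1) = 0.008929 S between n1,n0
  Y(R2) = 0.3247 S between n2,n0
  L1: short n1↔n3 (DC inductor)
  V1: constraint V(n2)−V(n3) = 35
Assemble and solve the 5×5 MNA system:
  V(n1)=-34.05  V(n2)=0.9514  V(n3)=-34.05
  i(L1)=0.2985  i(V1)=-0.3040

-34.05 V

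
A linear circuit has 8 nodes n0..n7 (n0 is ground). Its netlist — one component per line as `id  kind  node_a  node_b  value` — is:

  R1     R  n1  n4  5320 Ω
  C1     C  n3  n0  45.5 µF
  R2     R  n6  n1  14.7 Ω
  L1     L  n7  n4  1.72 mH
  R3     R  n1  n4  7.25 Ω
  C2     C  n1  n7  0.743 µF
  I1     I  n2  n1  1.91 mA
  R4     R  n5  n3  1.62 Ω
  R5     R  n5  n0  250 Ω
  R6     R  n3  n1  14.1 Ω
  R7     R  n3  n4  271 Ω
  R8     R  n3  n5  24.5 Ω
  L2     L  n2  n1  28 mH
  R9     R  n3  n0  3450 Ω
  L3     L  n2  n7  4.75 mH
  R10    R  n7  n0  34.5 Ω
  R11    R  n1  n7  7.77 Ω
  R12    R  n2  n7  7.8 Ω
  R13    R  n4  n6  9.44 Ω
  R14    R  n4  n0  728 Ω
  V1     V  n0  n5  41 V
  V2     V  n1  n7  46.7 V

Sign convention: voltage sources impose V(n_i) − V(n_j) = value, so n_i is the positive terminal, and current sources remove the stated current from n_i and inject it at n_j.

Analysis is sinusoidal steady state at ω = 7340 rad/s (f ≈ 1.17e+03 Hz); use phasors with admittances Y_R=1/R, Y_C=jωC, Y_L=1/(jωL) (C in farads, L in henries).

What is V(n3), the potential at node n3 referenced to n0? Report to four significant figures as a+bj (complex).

-30.83+15.14j V

MNA unknowns: 7 node voltages V₁..V_7 plus 2 source currents (V1, V2)
R1: Y=0.0001880+0.000j on G[1,4]
C1: Y=0.000+0.3340j on G[3,0]
R2: Y=0.06803+0.000j on G[6,1]
L1: Y=0.000-0.07921j on G[7,4]
R3: Y=0.1379+0.000j on G[1,4]
C2: Y=0.000+0.005454j on G[1,7]
I1: z[2]−=0.00191, z[1]+=0.00191
R4: Y=0.6173+0.000j on G[5,3]
R5: Y=0.004000+0.000j on G[5,0]
R6: Y=0.07092+0.000j on G[3,1]
R7: Y=0.003690+0.000j on G[3,4]
R8: Y=0.04082+0.000j on G[3,5]
L2: Y=0.000-0.004866j on G[2,1]
R9: Y=0.0002899+0.000j on G[3,0]
L3: Y=0.000-0.02868j on G[2,7]
R10: Y=0.02899+0.000j on G[7,0]
R11: Y=0.1287+0.000j on G[1,7]
R12: Y=0.1282+0.000j on G[2,7]
R13: Y=0.1059+0.000j on G[4,6]
R14: Y=0.001374+0.000j on G[4,0]
V1: row V0−V5=41, i_V1 at 0,5
V2: row V1−V7=46.7, i_V2 at 1,7
solve → V1=-8.652+9.953j, V2=-54.93+8.291j, V3=-30.83+15.14j, V4=-16.24+26.76j, V5=-41.00+0.000j, V6=-13.27+20.19j, V7=-55.35+9.953j
aux → i_V1=-6.857-9.966j, i_V2=-8.952+3.357j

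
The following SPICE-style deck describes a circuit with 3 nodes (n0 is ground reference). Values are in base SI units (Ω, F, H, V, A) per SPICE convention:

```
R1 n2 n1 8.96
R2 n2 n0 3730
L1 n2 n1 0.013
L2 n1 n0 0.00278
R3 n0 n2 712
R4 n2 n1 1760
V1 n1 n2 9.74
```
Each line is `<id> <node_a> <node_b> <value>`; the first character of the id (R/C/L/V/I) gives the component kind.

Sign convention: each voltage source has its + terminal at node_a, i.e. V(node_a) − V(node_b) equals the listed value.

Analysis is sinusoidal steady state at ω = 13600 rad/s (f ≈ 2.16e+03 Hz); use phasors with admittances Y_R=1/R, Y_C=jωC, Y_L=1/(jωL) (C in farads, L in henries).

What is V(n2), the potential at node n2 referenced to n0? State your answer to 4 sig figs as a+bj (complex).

Apply KCL at each of the 2 non-ground nodes and solve the resulting linear system.
Node n1: branches {R1, L1, L2, R4, V1} → V_1 = 0.03879+0.6135j
Node n2: branches {R1, R2, L1, R3, R4, V1} → V_2 = -9.701+0.6135j
Source currents: i(V1)=-1.109+0.05612j

-9.701+0.6135j V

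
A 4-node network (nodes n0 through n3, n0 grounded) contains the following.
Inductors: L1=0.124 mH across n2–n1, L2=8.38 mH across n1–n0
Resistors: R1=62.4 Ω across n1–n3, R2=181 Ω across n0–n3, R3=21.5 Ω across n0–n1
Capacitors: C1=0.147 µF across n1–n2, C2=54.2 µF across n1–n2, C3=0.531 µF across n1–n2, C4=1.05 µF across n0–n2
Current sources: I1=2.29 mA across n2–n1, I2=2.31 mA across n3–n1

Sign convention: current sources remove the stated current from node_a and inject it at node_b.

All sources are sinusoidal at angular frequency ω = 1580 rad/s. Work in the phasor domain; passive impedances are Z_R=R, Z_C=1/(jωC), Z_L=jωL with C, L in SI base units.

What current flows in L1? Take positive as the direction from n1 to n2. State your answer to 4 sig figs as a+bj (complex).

Element admittances at ω=1580 rad/s:
  Y(L1) = 0.000-5.104j S between n2,n1
  Y(R1) = 0.01603+0.000j S between n1,n3
  Y(R2) = 0.005525+0.000j S between n0,n3
  Y(C1) = 0.000+0.0002323j S between n1,n2
  Y(C2) = 0.000+0.08564j S between n1,n2
  Y(C3) = 0.000+0.0008390j S between n1,n2
  Y(C4) = 0.000+0.001659j S between n0,n2
  Y(L2) = 0.000-0.07553j S between n1,n0
  Y(R3) = 0.04651+0.000j S between n0,n1
  I1: injects 0.00229 A into n1 (from n2)
  I2: injects 0.00231 A into n1 (from n3)
Assemble and solve the 3×3 MNA system:
  V(n1)=0.003734+0.005448j  V(n2)=0.003735+0.004994j  V(n3)=-0.1044+0.004052j

0.002321+6.303e-06j A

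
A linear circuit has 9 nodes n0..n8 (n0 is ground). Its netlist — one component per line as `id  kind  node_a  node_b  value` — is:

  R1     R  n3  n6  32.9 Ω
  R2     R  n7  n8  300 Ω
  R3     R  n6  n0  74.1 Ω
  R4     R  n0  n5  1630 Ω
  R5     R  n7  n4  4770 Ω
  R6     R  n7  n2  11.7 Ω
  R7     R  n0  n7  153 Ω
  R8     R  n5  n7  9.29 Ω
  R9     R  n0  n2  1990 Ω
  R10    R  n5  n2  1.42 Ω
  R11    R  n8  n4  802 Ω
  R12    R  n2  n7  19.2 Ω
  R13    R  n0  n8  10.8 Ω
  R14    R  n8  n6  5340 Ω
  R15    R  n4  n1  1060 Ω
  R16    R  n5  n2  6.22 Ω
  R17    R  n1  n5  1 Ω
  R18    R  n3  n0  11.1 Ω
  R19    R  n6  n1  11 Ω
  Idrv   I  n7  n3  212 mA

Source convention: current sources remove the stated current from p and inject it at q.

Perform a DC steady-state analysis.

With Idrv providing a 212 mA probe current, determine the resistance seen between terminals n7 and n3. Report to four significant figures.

R_eq = 29.93 Ω

Apply KCL at each of the 8 non-ground nodes and solve the resulting linear system.
Node n1: branches {R15, R17, R19} → V_1 = -4.414
Node n2: branches {R6, R9, R10, R12, R16} → V_2 = -4.663
Node n3: branches {R1, R18, Idrv} → V_3 = 1.070
Node n4: branches {R5, R11, R15} → V_4 = -2.308
Node n5: branches {R4, R8, R10, R16, R17} → V_5 = -4.569
Node n6: branches {R1, R3, R14, R19} → V_6 = -2.732
Node n7: branches {R2, R5, R6, R7, R8, R12, Idrv} → V_7 = -5.274
Node n8: branches {R2, R11, R13, R14} → V_8 = -0.2154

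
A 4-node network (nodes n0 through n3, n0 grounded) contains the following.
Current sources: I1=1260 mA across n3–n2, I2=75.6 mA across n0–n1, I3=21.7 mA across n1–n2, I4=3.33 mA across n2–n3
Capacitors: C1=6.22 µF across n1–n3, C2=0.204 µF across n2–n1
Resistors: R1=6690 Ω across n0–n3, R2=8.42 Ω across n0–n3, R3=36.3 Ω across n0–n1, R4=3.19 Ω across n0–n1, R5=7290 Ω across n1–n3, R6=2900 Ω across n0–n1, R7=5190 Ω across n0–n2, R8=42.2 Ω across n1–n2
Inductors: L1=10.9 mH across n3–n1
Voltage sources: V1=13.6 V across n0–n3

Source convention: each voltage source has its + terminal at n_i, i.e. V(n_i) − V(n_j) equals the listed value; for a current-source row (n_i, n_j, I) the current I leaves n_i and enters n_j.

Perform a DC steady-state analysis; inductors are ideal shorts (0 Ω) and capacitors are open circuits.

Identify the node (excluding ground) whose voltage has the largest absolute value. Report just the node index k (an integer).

Element admittances at DC:
  I1: injects 1.26 A into n2 (from n3)
  Y(C1) = 0.000 S between n1,n3
  Y(R1) = 0.0001495 S between n0,n3
  I2: injects 0.0756 A into n1 (from n0)
  I3: injects 0.0217 A into n2 (from n1)
  I4: injects 0.00333 A into n3 (from n2)
  Y(R2) = 0.1188 S between n0,n3
  Y(R3) = 0.02755 S between n0,n1
  Y(R4) = 0.3135 S between n0,n1
  Y(R5) = 0.0001372 S between n1,n3
  Y(R6) = 0.0003448 S between n0,n1
  Y(R7) = 0.0001927 S between n0,n2
  Y(C2) = 0.000 S between n2,n1
  L1: short n3↔n1 (DC inductor)
  Y(R8) = 0.02370 S between n1,n2
  V1: constraint V(n0)−V(n3) = 13.6
Assemble and solve the 5×5 MNA system:
  V(n1)=-13.60  V(n2)=40.02  V(n3)=-13.60
  i(L1)=-5.967  i(V1)=-6.328

2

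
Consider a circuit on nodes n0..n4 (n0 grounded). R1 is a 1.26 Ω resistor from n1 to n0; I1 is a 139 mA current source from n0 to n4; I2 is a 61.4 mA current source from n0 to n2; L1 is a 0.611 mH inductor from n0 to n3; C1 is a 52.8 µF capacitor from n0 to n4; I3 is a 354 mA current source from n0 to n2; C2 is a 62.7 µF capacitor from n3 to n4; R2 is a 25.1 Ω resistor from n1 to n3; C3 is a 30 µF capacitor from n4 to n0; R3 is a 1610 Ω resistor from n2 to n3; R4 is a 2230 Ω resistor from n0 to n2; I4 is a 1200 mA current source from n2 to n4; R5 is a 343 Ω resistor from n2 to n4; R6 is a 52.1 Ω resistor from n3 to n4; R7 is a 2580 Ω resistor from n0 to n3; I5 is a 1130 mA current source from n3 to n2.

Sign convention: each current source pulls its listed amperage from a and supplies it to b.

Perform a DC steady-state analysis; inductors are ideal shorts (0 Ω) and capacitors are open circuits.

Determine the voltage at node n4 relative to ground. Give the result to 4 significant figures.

79.68 V

MNA unknowns: 4 node voltages V₁..V_4 plus 1 source current (L1)
R1: Y=0.7937 on G[1,0]
I1: z[0]−=0.139, z[4]+=0.139
I2: z[0]−=0.0614, z[2]+=0.0614
L1: row V0−V3=0, i_L1 at 0,3
C1: Y=0.000 on G[0,4]
I3: z[0]−=0.354, z[2]+=0.354
C2: Y=0.000 on G[3,4]
R2: Y=0.03984 on G[1,3]
C3: Y=0.000 on G[4,0]
R3: Y=0.0006211 on G[2,3]
R4: Y=0.0004484 on G[0,2]
I4: z[2]−=1.2, z[4]+=1.2
R5: Y=0.002915 on G[2,4]
R6: Y=0.01919 on G[3,4]
R7: Y=0.0003876 on G[0,3]
I5: z[3]−=1.13, z[2]+=1.13
solve → V1=0.000, V2=145.0, V3=0.000, V4=79.68
aux → i_L1=-0.4894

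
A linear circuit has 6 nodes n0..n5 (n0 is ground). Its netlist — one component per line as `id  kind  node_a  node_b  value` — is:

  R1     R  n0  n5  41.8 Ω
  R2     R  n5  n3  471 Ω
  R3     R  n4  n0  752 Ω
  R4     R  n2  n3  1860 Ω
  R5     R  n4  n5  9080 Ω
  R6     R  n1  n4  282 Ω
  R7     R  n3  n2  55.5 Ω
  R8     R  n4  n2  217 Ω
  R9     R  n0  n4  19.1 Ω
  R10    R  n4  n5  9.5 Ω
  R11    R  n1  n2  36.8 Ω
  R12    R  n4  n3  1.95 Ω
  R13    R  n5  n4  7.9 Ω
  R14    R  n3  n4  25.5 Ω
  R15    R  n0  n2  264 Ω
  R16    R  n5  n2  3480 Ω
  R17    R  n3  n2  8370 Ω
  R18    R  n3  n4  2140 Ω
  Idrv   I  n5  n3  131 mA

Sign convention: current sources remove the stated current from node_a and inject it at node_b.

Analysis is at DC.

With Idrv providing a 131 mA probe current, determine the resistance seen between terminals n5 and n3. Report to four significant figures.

R_eq = 5.719 Ω

Element admittances at DC:
  Y(R1) = 0.02392 S between n0,n5
  Y(R2) = 0.002123 S between n5,n3
  Y(R3) = 0.001330 S between n4,n0
  Y(R4) = 0.0005376 S between n2,n3
  Y(R5) = 0.0001101 S between n4,n5
  Y(R6) = 0.003546 S between n1,n4
  Y(R7) = 0.01802 S between n3,n2
  Y(R8) = 0.004608 S between n4,n2
  Y(R9) = 0.05236 S between n0,n4
  Y(R10) = 0.1053 S between n4,n5
  Y(R11) = 0.02717 S between n1,n2
  Y(R12) = 0.5128 S between n4,n3
  Y(R13) = 0.1266 S between n5,n4
  Y(R14) = 0.03922 S between n3,n4
  Y(R15) = 0.003788 S between n0,n2
  Y(R16) = 0.0002874 S between n5,n2
  Y(R17) = 0.0001195 S between n3,n2
  Y(R18) = 0.0004673 S between n3,n4
  Idrv: injects 0.131 A into n3 (from n5)
Assemble and solve the 5×5 MNA system:
  V(n1)=0.2513  V(n2)=0.2649  V(n3)=0.3774  V(n4)=0.1470  V(n5)=-0.3718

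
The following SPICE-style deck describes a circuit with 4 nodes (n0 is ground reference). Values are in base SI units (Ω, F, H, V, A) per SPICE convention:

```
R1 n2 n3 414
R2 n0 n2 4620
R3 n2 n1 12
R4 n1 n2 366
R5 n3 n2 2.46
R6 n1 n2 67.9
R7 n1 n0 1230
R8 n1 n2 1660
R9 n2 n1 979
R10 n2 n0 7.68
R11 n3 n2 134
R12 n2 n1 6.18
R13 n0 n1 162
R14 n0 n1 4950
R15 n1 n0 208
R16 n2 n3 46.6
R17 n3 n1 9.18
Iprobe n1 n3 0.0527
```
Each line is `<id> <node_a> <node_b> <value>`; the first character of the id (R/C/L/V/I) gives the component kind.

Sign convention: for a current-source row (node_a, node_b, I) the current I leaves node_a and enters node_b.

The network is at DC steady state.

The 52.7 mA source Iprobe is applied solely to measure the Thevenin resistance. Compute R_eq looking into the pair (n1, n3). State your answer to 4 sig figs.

Element admittances at DC:
  Y(R1) = 0.002415 S between n2,n3
  Y(R2) = 0.0002165 S between n0,n2
  Y(R3) = 0.08333 S between n2,n1
  Y(R4) = 0.002732 S between n1,n2
  Y(R5) = 0.4065 S between n3,n2
  Y(R6) = 0.01473 S between n1,n2
  Y(R7) = 0.0008130 S between n1,n0
  Y(R8) = 0.0006024 S between n1,n2
  Y(R9) = 0.001021 S between n2,n1
  Y(R10) = 0.1302 S between n2,n0
  Y(R11) = 0.007463 S between n3,n2
  Y(R12) = 0.1618 S between n2,n1
  Y(R13) = 0.006173 S between n0,n1
  Y(R14) = 0.0002020 S between n0,n1
  Y(R15) = 0.004808 S between n1,n0
  Y(R16) = 0.02146 S between n2,n3
  Y(R17) = 0.1089 S between n3,n1
  Iprobe: injects 0.0527 A into n3 (from n1)
Assemble and solve the 3×3 MNA system:
  V(n1)=-0.1066  V(n2)=0.009807  V(n3)=0.08299

R_eq = 3.598 Ω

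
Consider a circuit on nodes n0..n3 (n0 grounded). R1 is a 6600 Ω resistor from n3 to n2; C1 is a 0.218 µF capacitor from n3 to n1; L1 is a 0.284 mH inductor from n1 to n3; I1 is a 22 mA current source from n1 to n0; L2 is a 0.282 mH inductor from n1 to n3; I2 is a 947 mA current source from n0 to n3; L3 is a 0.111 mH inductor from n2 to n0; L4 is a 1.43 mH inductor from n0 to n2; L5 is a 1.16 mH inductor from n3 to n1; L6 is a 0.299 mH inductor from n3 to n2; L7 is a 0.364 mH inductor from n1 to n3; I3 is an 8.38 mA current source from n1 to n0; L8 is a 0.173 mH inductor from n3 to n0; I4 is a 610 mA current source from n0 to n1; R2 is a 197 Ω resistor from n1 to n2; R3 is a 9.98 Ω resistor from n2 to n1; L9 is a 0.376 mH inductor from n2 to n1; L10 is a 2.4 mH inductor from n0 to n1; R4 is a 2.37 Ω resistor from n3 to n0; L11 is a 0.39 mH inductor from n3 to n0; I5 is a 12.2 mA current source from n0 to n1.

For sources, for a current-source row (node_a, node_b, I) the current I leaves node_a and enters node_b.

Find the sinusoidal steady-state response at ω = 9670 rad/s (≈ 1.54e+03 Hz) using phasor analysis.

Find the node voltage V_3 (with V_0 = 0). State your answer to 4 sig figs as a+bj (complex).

0.3743+1.014j V

MNA unknowns: 3 node voltages V₁..V_3
R1: Y=0.0001515+0.000j on G[3,2]
C1: Y=0.000+0.002108j on G[3,1]
L1: Y=0.000-0.3641j on G[1,3]
I1: z[1]−=0.022, z[0]+=0.022
L2: Y=0.000-0.3667j on G[1,3]
I2: z[0]−=0.947, z[3]+=0.947
L3: Y=0.000-0.9316j on G[2,0]
L4: Y=0.000-0.07232j on G[0,2]
L5: Y=0.000-0.08915j on G[3,1]
L6: Y=0.000-0.3459j on G[3,2]
L7: Y=0.000-0.2841j on G[1,3]
I3: z[1]−=0.00838, z[0]+=0.00838
L8: Y=0.000-0.5978j on G[3,0]
I4: z[0]−=0.61, z[1]+=0.61
R2: Y=0.005076+0.000j on G[1,2]
R3: Y=0.1002+0.000j on G[2,1]
L9: Y=0.000-0.2750j on G[2,1]
L10: Y=0.000-0.04309j on G[0,1]
R4: Y=0.4219+0.000j on G[3,0]
L11: Y=0.000-0.2652j on G[3,0]
I5: z[0]−=0.0122, z[1]+=0.0122
solve → V1=0.3685+1.270j, V2=0.08880+0.4491j, V3=0.3743+1.014j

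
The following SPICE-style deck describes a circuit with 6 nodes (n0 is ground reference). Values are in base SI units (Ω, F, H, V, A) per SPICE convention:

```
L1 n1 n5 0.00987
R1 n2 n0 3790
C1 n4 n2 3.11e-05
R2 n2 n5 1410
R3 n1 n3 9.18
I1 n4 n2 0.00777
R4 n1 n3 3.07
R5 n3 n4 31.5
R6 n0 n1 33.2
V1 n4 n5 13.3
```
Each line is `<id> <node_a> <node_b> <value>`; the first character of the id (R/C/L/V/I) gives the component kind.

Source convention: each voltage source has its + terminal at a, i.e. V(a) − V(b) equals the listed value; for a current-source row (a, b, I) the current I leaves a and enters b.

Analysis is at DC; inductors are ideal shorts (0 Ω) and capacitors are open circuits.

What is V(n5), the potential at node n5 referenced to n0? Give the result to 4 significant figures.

-0.06950 V

Apply KCL at each of the 5 non-ground nodes and solve the resulting linear system.
Node n1: branches {L1, R3, R4, R6} → V_1 = -0.06950
Node n2: branches {R1, C1, R2, I1} → V_2 = 7.934
Node n3: branches {R3, R4, R5} → V_3 = 0.8358
Node n4: branches {C1, I1, R5, V1} → V_4 = 13.23
Node n5: branches {L1, R2, V1} → V_5 = -0.06950
Source currents: i(L1)=0.3956, i(V1)=-0.4013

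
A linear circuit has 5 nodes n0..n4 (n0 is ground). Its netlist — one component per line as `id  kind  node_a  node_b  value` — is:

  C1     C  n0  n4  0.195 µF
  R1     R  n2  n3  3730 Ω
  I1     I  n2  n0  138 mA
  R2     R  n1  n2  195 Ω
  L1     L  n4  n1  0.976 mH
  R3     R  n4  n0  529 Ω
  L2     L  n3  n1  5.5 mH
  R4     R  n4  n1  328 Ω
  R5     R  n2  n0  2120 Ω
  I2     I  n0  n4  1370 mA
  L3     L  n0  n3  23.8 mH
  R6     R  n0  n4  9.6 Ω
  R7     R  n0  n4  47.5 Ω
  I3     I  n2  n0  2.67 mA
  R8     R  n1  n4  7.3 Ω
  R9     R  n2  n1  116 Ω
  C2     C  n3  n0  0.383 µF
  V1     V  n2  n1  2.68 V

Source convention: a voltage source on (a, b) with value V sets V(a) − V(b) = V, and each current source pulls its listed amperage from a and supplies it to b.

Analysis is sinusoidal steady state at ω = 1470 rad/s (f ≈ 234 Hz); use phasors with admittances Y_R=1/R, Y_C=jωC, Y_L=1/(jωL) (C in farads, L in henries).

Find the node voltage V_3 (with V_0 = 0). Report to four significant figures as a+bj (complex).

7.372+1.157j V

Apply KCL at each of the 4 non-ground nodes and solve the resulting linear system.
Node n1: branches {R2, L1, L2, R4, R8, R9, V1} → V_1 = 9.043+1.410j
Node n2: branches {R1, I1, R2, R5, I3, R9, V1} → V_2 = 11.72+1.410j
Node n3: branches {R1, L2, L3, C2} → V_3 = 7.372+1.157j
Node n4: branches {C1, L1, R3, R4, I2, R6, R7, R8} → V_4 = 9.376+1.599j
Source currents: i(V1)=-0.1842-0.0007326j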